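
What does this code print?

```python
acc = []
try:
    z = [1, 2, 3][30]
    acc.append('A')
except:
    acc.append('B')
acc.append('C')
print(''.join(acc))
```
BC

Exception raised in try, caught by bare except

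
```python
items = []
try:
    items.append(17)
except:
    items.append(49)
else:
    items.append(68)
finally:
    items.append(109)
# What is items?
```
[17, 68, 109]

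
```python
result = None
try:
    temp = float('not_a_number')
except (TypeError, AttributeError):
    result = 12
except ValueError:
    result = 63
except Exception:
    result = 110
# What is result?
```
63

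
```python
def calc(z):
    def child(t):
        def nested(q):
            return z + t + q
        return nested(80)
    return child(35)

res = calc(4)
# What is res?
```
119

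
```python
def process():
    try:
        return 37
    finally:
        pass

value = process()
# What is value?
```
37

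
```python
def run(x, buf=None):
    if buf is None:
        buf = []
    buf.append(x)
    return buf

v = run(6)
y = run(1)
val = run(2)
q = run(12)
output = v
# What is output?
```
[6]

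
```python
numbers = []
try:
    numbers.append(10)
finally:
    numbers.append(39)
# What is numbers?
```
[10, 39]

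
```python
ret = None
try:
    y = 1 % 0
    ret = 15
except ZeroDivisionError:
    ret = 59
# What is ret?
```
59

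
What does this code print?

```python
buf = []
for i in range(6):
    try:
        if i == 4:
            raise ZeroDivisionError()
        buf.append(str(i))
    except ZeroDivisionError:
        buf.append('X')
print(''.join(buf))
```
0123X5

Exception on i=4 caught, loop continues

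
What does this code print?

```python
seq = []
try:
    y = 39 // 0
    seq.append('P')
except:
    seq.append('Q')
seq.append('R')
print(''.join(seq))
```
QR

Exception raised in try, caught by bare except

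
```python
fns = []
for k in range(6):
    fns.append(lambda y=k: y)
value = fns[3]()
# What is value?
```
3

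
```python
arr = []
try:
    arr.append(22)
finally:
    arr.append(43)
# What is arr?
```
[22, 43]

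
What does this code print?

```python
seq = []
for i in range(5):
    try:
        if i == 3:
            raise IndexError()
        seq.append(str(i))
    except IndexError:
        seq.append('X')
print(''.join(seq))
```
012X4

Exception on i=3 caught, loop continues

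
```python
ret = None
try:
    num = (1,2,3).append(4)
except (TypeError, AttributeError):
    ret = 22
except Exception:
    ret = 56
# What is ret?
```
22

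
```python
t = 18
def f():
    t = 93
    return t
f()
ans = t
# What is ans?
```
18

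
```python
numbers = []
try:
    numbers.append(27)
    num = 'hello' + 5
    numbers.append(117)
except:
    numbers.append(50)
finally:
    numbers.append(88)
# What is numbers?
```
[27, 50, 88]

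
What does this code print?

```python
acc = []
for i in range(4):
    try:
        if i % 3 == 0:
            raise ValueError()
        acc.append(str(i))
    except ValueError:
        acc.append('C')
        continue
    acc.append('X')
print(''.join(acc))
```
C1X2XC

continue in except skips rest of loop body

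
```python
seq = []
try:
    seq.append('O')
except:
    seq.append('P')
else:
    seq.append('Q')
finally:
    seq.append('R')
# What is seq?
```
['O', 'Q', 'R']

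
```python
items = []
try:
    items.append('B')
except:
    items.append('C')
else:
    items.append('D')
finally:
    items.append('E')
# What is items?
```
['B', 'D', 'E']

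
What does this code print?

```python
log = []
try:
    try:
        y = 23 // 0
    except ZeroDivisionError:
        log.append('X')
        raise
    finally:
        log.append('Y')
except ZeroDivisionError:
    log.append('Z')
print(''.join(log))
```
XYZ

finally runs before re-raised exception propagates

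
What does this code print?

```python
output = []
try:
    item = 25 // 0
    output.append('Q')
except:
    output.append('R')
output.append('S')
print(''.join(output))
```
RS

Exception raised in try, caught by bare except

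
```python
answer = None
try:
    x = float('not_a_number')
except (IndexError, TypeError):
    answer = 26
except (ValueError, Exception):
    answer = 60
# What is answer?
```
60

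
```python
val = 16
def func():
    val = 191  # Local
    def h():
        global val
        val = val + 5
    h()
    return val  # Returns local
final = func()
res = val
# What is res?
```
21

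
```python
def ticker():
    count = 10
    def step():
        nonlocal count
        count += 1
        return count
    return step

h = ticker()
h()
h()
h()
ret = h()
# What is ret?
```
14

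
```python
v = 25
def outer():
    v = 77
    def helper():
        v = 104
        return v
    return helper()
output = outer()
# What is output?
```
104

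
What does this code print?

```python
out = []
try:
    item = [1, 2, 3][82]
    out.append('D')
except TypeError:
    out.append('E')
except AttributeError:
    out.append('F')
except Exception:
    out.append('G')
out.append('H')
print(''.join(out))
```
GH

IndexError not specifically caught, falls to Exception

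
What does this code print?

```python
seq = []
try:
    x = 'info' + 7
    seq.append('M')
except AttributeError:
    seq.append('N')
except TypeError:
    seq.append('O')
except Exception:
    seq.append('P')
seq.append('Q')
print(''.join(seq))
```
OQ

TypeError matches before generic Exception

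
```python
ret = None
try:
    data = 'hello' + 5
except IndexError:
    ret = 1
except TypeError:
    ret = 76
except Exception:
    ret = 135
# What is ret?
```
76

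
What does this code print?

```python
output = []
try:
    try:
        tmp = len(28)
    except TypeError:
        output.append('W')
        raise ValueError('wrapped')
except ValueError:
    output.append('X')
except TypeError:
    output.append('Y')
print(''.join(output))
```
WX

New ValueError raised, caught by outer ValueError handler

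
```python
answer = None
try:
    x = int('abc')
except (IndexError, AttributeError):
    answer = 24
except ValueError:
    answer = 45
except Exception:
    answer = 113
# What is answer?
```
45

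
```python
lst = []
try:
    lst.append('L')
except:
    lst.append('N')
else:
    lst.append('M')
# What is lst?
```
['L', 'M']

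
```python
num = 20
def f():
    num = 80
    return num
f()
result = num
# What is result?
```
20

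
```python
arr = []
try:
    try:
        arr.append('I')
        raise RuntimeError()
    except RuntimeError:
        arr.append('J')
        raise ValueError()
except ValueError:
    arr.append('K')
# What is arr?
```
['I', 'J', 'K']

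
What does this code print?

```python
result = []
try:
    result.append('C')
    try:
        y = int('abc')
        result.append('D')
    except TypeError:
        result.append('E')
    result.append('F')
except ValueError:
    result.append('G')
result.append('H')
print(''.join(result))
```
CGH

Inner handler doesn't match, propagates to outer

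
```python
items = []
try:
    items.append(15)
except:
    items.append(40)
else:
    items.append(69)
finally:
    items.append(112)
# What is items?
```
[15, 69, 112]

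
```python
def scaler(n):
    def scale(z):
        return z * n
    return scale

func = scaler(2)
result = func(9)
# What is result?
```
18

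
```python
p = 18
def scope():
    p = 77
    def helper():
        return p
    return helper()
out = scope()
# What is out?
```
77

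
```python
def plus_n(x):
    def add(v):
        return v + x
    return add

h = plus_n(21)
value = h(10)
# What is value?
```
31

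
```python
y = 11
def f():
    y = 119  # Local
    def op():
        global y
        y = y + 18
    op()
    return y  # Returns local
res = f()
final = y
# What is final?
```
29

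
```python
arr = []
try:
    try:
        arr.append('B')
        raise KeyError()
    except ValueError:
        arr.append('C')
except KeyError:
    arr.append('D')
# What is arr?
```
['B', 'D']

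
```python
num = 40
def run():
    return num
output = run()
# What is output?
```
40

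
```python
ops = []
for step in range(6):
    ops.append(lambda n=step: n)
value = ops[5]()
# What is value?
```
5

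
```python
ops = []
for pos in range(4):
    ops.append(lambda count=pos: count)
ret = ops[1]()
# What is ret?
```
1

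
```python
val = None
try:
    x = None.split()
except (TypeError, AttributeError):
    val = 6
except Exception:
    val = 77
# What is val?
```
6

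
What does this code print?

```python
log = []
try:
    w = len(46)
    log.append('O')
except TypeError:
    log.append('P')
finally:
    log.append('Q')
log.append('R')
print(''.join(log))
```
PQR

finally always runs, even after exception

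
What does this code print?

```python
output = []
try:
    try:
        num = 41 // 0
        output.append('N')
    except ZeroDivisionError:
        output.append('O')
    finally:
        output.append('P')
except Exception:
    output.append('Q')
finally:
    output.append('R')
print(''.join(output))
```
OPR

Both finally blocks run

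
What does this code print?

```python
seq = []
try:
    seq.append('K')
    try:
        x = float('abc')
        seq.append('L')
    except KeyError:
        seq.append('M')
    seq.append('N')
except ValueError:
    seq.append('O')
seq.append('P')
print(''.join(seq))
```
KOP

Inner handler doesn't match, propagates to outer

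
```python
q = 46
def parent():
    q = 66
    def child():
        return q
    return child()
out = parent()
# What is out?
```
66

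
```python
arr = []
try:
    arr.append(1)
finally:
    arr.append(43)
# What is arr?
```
[1, 43]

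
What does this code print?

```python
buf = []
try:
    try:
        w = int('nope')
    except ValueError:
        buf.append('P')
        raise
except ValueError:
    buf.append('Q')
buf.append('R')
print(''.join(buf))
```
PQR

raise without argument re-raises current exception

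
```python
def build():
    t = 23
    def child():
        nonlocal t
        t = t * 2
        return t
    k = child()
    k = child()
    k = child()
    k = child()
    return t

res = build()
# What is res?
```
368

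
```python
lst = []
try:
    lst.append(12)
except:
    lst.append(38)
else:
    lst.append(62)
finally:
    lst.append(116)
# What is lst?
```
[12, 62, 116]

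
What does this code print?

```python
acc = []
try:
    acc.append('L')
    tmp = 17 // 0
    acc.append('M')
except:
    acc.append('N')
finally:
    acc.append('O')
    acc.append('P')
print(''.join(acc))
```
LNOP

Code before exception runs, then except, then all of finally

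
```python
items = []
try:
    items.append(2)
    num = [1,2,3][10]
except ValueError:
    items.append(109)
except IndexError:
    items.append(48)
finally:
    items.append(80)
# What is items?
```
[2, 48, 80]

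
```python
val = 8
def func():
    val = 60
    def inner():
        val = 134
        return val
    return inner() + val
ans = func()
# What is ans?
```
194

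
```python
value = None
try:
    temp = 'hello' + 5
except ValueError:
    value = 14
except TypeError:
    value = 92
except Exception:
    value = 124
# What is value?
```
92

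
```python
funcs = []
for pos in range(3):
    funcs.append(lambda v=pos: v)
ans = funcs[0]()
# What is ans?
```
0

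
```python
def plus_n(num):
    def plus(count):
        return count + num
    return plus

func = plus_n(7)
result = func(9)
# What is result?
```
16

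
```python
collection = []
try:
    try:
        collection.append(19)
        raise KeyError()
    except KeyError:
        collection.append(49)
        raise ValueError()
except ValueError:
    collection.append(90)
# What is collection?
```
[19, 49, 90]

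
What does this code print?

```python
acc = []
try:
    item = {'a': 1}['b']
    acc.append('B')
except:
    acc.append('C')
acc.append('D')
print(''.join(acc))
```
CD

Exception raised in try, caught by bare except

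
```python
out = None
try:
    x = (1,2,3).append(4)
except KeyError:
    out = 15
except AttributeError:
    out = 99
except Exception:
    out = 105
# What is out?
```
99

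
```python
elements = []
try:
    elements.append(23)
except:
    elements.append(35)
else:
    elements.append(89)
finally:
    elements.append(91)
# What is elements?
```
[23, 89, 91]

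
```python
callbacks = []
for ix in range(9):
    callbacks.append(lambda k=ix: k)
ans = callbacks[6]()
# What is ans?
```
6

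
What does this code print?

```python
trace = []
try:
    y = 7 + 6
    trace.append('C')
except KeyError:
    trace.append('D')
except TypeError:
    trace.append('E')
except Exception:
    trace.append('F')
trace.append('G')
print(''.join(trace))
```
CG

No exception, try block completes normally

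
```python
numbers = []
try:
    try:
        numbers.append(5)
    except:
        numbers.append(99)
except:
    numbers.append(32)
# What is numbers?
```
[5]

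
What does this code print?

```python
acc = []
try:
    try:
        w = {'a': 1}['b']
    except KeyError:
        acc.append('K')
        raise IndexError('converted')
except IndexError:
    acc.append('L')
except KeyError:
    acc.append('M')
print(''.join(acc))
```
KL

New IndexError raised, caught by outer IndexError handler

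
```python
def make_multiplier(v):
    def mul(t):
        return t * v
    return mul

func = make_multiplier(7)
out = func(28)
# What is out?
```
196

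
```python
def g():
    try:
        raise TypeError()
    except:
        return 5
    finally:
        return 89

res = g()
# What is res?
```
89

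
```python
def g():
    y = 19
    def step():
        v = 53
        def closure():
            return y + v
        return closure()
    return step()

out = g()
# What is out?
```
72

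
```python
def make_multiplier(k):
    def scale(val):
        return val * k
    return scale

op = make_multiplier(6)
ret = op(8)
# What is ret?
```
48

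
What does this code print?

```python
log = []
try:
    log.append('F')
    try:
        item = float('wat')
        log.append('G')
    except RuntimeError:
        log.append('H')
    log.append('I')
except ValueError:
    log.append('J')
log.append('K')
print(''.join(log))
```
FJK

Inner handler doesn't match, propagates to outer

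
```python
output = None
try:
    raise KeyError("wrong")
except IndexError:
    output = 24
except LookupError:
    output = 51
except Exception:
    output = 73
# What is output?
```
51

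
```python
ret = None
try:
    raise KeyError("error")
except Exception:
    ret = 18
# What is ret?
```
18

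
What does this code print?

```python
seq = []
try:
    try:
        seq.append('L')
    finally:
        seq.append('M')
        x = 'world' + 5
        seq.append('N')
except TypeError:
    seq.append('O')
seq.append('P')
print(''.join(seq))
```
LMOP

Exception in inner finally caught by outer except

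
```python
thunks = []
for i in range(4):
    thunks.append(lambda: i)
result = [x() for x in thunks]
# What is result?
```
[3, 3, 3, 3]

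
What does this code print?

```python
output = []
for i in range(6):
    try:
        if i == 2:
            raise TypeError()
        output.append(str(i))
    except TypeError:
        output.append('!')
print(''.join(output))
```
01!345

Exception on i=2 caught, loop continues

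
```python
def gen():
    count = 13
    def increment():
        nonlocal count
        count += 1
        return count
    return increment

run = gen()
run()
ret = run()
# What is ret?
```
15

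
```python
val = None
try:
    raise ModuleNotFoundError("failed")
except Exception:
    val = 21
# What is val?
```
21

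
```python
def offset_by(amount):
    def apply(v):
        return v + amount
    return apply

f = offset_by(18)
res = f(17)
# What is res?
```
35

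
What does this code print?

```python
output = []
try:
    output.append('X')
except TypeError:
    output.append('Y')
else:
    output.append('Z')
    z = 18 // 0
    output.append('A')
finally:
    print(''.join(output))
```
XZ

Try succeeds, else appends 'Z', ZeroDivisionError in else is uncaught, finally prints before exception propagates ('A' never appended)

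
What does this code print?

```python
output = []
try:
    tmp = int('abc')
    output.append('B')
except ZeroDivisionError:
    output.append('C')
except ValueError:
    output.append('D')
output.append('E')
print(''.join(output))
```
DE

ValueError is caught by its specific handler, not ZeroDivisionError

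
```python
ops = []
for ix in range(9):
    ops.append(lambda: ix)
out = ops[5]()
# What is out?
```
8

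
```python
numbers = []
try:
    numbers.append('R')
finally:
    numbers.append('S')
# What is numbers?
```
['R', 'S']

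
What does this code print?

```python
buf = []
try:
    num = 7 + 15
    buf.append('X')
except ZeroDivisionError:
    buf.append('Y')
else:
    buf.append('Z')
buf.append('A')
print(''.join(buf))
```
XZA

else block runs when no exception occurs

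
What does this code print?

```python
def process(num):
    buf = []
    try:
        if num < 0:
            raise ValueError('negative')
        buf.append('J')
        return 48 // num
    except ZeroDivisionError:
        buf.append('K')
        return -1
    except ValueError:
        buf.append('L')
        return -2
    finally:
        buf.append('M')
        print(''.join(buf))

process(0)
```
JKM

num=0 causes ZeroDivisionError, caught, finally prints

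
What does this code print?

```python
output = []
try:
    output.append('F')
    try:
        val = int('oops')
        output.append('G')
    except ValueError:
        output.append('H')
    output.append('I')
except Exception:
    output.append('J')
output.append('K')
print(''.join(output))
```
FHIK

Inner exception caught by inner handler, outer continues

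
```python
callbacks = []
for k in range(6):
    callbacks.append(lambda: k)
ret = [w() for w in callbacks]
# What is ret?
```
[5, 5, 5, 5, 5, 5]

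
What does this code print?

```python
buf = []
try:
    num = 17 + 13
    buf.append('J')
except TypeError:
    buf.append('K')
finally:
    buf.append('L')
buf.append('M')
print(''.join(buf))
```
JLM

finally runs after normal execution too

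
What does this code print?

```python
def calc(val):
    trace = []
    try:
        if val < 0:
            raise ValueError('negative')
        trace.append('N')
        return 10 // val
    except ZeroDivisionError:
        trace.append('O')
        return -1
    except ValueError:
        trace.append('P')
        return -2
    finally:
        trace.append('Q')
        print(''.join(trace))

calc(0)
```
NOQ

val=0 causes ZeroDivisionError, caught, finally prints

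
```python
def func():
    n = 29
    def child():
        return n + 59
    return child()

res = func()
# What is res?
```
88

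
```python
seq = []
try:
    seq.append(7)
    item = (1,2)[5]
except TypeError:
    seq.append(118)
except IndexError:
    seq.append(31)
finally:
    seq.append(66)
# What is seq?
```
[7, 31, 66]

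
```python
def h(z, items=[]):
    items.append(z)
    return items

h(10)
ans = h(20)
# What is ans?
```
[10, 20]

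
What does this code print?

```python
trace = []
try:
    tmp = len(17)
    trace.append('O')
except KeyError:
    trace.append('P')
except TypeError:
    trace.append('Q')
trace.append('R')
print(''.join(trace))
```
QR

TypeError is caught by its specific handler, not KeyError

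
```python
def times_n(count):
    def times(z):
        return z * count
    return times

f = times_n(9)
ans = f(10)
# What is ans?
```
90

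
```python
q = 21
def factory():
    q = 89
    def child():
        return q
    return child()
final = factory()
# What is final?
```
89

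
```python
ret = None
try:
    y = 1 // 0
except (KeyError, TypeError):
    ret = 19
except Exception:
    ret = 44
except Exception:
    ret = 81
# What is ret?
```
44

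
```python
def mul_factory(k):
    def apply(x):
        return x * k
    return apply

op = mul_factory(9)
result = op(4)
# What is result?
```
36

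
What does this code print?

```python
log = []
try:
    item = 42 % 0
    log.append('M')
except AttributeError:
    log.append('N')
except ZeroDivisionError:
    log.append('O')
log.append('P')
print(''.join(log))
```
OP

ZeroDivisionError is caught by its specific handler, not AttributeError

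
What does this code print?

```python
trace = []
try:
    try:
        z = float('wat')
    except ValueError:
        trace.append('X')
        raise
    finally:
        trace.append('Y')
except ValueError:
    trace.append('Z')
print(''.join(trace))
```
XYZ

finally runs before re-raised exception propagates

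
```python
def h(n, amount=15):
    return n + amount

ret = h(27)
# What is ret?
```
42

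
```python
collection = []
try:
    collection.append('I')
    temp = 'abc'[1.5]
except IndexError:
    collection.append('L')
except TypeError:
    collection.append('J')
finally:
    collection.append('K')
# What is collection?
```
['I', 'J', 'K']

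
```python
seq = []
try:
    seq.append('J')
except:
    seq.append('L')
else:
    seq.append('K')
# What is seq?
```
['J', 'K']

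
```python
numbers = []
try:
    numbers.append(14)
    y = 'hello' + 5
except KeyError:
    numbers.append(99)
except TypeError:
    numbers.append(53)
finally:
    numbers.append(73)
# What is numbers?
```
[14, 53, 73]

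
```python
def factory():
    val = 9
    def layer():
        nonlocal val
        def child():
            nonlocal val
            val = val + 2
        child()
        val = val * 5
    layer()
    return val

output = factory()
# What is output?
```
55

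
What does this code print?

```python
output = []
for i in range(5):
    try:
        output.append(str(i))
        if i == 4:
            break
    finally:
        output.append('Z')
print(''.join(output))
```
0Z1Z2Z3Z4Z

finally runs even when breaking out of loop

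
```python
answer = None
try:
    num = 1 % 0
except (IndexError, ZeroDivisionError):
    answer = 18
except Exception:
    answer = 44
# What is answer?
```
18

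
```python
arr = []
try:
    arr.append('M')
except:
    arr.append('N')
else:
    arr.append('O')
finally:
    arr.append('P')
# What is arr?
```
['M', 'O', 'P']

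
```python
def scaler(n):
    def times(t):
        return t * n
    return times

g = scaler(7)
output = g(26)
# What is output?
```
182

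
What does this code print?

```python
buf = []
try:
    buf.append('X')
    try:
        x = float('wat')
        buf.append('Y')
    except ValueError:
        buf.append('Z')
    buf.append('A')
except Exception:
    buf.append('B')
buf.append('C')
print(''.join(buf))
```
XZAC

Inner exception caught by inner handler, outer continues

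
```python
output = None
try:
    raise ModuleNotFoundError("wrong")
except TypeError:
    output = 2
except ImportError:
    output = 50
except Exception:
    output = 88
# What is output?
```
50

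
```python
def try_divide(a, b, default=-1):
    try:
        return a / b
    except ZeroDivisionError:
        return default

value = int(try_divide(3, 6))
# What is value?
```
0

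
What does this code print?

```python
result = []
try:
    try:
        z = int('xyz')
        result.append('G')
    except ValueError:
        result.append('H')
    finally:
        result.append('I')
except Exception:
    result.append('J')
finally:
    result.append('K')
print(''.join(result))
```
HIK

Both finally blocks run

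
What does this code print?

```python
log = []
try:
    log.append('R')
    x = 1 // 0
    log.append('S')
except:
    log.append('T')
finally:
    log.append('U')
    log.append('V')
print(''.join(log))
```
RTUV

Code before exception runs, then except, then all of finally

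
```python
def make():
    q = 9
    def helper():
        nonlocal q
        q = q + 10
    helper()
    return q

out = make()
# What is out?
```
19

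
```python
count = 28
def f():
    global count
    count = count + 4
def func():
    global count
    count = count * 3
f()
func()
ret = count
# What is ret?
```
96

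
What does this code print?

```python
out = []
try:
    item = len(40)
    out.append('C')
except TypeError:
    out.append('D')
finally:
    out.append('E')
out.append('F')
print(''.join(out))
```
DEF

finally always runs, even after exception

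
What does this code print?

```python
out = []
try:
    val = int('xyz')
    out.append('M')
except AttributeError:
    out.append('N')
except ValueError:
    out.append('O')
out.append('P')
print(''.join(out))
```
OP

ValueError is caught by its specific handler, not AttributeError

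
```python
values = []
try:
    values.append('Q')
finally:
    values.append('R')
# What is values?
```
['Q', 'R']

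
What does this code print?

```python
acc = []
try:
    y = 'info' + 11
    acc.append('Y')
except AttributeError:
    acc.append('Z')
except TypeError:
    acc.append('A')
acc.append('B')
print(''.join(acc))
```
AB

TypeError is caught by its specific handler, not AttributeError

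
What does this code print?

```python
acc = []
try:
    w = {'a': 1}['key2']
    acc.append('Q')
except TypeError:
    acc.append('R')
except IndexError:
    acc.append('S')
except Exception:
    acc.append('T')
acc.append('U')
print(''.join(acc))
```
TU

KeyError not specifically caught, falls to Exception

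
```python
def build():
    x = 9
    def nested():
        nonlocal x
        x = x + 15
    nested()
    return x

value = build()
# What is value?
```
24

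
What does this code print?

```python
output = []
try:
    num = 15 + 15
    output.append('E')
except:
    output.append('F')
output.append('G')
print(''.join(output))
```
EG

No exception, try block completes normally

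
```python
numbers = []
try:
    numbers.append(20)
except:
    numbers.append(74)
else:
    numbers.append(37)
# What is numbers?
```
[20, 37]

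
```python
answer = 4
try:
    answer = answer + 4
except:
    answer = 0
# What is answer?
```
8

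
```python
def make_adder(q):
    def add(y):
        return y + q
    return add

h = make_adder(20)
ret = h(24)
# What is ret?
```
44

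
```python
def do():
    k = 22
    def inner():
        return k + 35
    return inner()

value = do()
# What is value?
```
57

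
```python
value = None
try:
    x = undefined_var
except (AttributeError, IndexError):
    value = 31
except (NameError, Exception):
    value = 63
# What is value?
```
63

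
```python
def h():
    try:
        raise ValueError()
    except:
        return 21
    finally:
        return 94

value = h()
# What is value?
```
94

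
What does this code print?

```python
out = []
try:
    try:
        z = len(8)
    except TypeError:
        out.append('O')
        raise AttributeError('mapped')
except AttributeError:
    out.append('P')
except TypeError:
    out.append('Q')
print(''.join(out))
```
OP

New AttributeError raised, caught by outer AttributeError handler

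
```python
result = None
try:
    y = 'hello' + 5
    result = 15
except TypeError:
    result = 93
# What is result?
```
93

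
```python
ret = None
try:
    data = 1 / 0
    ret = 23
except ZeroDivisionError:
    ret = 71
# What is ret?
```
71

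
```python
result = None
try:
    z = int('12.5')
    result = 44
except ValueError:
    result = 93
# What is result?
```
93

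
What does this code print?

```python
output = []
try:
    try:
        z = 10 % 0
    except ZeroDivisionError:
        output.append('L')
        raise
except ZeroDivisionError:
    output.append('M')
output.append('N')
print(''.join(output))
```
LMN

raise without argument re-raises current exception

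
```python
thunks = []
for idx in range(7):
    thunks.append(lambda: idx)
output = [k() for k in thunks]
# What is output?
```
[6, 6, 6, 6, 6, 6, 6]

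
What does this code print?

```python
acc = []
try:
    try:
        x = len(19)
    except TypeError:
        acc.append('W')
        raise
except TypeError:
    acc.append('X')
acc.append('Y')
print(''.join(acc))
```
WXY

raise without argument re-raises current exception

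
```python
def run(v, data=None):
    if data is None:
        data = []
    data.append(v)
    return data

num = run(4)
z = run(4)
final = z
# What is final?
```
[4]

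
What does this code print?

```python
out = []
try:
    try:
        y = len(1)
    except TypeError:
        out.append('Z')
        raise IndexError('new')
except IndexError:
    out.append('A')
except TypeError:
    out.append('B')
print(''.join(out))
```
ZA

New IndexError raised, caught by outer IndexError handler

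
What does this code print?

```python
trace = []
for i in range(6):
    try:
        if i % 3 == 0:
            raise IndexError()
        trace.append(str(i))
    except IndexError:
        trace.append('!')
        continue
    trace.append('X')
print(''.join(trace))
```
!1X2X!4X5X

continue in except skips rest of loop body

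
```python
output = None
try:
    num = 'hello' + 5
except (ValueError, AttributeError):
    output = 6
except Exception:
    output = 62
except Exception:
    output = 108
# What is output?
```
62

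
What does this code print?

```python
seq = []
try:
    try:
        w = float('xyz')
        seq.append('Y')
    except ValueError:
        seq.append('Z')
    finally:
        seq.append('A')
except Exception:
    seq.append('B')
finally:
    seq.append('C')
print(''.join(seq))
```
ZAC

Both finally blocks run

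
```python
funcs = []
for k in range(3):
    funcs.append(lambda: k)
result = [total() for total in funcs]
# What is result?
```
[2, 2, 2]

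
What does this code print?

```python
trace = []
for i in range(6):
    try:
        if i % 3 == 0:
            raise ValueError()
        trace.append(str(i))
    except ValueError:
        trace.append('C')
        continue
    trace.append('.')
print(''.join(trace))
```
C1.2.C4.5.

continue in except skips rest of loop body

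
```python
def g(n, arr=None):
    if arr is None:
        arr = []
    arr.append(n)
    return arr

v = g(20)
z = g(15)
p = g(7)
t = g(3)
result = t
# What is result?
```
[3]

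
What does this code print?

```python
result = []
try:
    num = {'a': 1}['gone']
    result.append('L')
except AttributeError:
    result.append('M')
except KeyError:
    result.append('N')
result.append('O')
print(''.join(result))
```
NO

KeyError is caught by its specific handler, not AttributeError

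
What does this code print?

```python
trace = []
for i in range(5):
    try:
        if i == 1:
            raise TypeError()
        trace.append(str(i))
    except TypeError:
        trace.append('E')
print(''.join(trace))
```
0E234

Exception on i=1 caught, loop continues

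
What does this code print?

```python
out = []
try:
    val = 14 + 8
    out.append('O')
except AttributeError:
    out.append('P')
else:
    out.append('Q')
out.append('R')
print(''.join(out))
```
OQR

else block runs when no exception occurs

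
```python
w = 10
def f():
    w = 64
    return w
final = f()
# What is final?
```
64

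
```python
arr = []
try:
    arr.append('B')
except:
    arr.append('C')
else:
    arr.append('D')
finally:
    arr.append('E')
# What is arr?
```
['B', 'D', 'E']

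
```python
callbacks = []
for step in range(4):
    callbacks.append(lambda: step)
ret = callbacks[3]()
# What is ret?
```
3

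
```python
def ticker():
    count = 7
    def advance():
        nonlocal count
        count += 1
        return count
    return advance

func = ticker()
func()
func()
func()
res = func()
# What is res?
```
11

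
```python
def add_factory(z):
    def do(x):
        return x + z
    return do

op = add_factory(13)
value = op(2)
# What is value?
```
15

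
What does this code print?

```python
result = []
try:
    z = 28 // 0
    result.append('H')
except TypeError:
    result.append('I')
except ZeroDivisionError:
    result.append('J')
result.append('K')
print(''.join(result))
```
JK

ZeroDivisionError is caught by its specific handler, not TypeError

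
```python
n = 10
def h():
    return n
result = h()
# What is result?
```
10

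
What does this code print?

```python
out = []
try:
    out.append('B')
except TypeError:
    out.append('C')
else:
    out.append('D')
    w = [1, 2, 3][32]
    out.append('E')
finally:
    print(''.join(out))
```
BD

Try succeeds, else appends 'D', IndexError in else is uncaught, finally prints before exception propagates ('E' never appended)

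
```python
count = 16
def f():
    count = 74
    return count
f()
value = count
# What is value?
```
16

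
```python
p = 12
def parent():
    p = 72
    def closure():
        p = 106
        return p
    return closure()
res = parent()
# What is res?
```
106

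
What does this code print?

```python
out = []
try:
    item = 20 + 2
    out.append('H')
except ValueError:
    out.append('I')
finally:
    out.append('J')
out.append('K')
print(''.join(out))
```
HJK

finally runs after normal execution too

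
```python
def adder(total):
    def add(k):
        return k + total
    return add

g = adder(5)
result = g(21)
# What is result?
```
26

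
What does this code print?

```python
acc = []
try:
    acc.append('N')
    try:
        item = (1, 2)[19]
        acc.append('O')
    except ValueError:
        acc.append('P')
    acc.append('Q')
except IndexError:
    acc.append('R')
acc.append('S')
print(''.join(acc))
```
NRS

Inner handler doesn't match, propagates to outer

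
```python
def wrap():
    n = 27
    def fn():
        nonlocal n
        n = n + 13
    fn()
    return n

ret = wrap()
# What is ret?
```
40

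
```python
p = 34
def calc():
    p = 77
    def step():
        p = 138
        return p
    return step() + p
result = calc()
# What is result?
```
215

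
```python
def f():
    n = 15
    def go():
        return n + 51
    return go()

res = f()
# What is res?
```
66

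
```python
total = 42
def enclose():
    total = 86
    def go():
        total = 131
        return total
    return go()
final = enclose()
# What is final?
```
131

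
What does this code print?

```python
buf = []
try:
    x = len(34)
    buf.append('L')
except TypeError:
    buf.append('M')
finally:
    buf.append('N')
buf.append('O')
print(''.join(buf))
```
MNO

finally always runs, even after exception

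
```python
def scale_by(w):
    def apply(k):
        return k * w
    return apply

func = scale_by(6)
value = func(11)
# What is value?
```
66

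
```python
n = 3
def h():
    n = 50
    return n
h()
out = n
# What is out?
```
3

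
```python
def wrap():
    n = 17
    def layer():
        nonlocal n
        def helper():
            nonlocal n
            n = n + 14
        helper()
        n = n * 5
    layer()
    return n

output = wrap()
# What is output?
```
155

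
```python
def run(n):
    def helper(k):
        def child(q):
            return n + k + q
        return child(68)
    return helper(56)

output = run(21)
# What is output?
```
145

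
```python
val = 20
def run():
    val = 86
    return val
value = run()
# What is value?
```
86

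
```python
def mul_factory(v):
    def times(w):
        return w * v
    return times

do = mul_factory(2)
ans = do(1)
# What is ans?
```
2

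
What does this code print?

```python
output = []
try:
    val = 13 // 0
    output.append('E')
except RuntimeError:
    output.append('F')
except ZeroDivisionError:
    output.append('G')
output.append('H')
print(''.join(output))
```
GH

ZeroDivisionError is caught by its specific handler, not RuntimeError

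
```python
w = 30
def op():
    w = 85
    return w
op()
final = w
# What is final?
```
30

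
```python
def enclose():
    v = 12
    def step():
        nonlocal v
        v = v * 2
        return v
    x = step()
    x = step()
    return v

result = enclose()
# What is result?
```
48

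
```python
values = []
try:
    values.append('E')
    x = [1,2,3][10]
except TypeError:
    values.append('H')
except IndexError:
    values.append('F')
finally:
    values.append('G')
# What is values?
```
['E', 'F', 'G']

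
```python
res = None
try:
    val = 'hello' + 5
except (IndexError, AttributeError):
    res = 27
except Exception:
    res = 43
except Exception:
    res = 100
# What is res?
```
43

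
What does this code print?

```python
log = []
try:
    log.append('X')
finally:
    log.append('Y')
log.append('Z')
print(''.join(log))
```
XYZ

try/finally without except, no exception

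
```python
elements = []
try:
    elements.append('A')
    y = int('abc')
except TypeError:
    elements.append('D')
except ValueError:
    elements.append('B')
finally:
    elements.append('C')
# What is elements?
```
['A', 'B', 'C']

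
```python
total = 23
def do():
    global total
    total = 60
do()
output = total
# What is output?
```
60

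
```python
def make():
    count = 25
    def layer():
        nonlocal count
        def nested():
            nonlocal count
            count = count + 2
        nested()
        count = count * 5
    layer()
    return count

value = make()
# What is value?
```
135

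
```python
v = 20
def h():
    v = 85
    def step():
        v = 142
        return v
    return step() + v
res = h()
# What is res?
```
227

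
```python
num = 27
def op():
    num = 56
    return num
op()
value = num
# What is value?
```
27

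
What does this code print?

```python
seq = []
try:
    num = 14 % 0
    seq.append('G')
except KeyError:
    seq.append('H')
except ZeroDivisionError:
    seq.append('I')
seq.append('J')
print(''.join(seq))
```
IJ

ZeroDivisionError is caught by its specific handler, not KeyError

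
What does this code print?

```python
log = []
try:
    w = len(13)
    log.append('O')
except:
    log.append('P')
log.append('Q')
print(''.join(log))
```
PQ

Exception raised in try, caught by bare except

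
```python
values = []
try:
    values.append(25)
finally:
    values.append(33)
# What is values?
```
[25, 33]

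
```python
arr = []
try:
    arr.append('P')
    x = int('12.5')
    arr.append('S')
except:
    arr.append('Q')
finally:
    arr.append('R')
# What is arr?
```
['P', 'Q', 'R']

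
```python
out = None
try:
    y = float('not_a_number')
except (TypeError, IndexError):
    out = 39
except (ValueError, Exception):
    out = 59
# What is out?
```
59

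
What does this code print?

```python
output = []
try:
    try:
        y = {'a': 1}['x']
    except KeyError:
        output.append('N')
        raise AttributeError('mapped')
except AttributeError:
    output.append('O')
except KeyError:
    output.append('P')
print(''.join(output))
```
NO

New AttributeError raised, caught by outer AttributeError handler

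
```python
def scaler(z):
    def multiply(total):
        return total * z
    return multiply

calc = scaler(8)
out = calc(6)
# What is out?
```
48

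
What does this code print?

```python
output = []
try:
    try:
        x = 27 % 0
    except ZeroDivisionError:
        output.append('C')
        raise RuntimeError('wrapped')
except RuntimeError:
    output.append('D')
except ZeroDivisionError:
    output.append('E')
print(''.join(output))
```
CD

New RuntimeError raised, caught by outer RuntimeError handler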